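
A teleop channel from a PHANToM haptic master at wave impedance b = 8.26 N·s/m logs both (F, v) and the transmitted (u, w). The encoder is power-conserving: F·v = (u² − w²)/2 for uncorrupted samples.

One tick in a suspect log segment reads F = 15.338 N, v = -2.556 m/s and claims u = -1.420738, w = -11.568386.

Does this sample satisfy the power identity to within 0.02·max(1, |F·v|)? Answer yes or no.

no

F·v = 15.338×(-2.556) = -39.203928 W.
(u² − w²)/2 = (2.018496 − 133.827555)/2 = -65.904529 W.
|Δ| = 26.700601;  2% of max(1, |F·v|) = 0.784079.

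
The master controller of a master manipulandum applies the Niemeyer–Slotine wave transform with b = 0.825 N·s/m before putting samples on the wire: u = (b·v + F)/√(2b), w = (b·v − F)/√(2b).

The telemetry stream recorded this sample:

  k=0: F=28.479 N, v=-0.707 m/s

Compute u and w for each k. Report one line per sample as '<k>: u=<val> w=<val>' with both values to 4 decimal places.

k=0: b·v=0.825×(-0.707)=-0.5833; √(2b)=1.2845; u=(-0.5833+28.479)/1.2845=21.7168, w=(-0.5833−28.479)/1.2845=-22.6250

0: u=21.7168 w=-22.6250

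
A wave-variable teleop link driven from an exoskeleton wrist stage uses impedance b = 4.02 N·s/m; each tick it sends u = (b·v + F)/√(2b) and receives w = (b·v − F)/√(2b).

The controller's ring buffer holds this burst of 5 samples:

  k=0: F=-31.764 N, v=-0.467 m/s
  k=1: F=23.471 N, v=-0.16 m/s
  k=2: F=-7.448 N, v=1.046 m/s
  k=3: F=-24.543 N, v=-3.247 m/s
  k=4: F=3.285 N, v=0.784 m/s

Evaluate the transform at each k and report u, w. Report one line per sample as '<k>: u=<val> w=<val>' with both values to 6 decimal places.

k=0: b·v=4.02×(-0.467)=-1.877340; √(2b)=2.835489; u=(-1.877340+(-31.764))/2.835489=-11.864386, w=(-1.877340−(-31.764))/2.835489=10.540212
k=1: b·v=4.02×(-0.16)=-0.643200; √(2b)=2.835489; u=(-0.643200+23.471)/2.835489=8.050744, w=(-0.643200−23.471)/2.835489=-8.504423
k=2: b·v=4.02×1.046=4.204920; √(2b)=2.835489; u=(4.204920+(-7.448))/2.835489=-1.143746, w=(4.204920−(-7.448))/2.835489=4.109668
k=3: b·v=4.02×(-3.247)=-13.052940; √(2b)=2.835489; u=(-13.052940+(-24.543))/2.835489=-13.259066, w=(-13.052940−(-24.543))/2.835489=4.052232
k=4: b·v=4.02×0.784=3.151680; √(2b)=2.835489; u=(3.151680+3.285)/2.835489=2.270042, w=(3.151680−3.285)/2.835489=-0.047018

0: u=-11.864386 w=10.540212
1: u=8.050744 w=-8.504423
2: u=-1.143746 w=4.109668
3: u=-13.259066 w=4.052232
4: u=2.270042 w=-0.047018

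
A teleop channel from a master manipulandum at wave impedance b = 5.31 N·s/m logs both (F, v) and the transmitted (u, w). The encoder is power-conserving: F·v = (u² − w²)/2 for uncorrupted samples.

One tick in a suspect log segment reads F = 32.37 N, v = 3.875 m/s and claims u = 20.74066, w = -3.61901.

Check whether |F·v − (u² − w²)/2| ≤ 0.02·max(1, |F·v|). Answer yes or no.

F·v = 32.37×3.875 = 125.43375 W.
(u² − w²)/2 = (430.17498 − 13.09723)/2 = 208.53887 W.
|Δ| = 83.10512;  2% of max(1, |F·v|) = 2.50867.

no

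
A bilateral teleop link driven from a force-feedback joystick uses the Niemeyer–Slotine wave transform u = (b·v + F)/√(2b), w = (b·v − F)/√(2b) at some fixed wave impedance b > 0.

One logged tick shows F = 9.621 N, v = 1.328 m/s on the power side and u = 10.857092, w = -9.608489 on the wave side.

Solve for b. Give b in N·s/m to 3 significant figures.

b = 0.442 N·s/m

u + w = 1.248603;  u + w = √(2b)·v, so √(2b) = 1.248603/1.328 = 0.940213.
b = (√(2b))²/2 = 0.884001/2 = 0.442000.
(Check via u − w = 2F/√(2b): u − w = 20.465581, 2F/√(2b) = 20.465573.)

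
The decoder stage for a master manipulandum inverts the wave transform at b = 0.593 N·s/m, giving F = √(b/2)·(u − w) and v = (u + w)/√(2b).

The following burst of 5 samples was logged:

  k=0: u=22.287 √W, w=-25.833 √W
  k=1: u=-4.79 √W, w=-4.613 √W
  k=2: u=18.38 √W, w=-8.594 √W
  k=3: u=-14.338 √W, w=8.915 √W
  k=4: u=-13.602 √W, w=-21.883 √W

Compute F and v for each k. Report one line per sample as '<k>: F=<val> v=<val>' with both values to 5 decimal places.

k=0: u−w=48.12000, u+w=-3.54600; √(b/2)=0.54452, √(2b)=1.08904; F=0.54452×48.12=26.20221, v=-3.54600/1.08904=-3.25609
k=1: u−w=-0.17700, u+w=-9.40300; √(b/2)=0.54452, √(2b)=1.08904; F=0.54452×(-0.177)=-0.09638, v=-9.40300/1.08904=-8.63424
k=2: u−w=26.97400, u+w=9.78600; √(b/2)=0.54452, √(2b)=1.08904; F=0.54452×26.974=14.68783, v=9.78600/1.08904=8.98593
k=3: u−w=-23.25300, u+w=-5.42300; √(b/2)=0.54452, √(2b)=1.08904; F=0.54452×(-23.253)=-12.66168, v=-5.42300/1.08904=-4.97963
k=4: u−w=8.28100, u+w=-35.48500; √(b/2)=0.54452, √(2b)=1.08904; F=0.54452×8.281=4.50915, v=-35.48500/1.08904=-32.58386

0: F=26.20221 v=-3.25609
1: F=-0.09638 v=-8.63424
2: F=14.68783 v=8.98593
3: F=-12.66168 v=-4.97963
4: F=4.50915 v=-32.58386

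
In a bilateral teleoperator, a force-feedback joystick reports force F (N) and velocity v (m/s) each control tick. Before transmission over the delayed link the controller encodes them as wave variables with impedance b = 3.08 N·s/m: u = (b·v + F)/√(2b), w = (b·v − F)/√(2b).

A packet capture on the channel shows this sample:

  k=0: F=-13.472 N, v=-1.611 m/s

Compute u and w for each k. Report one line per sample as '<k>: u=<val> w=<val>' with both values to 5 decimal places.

k=0: b·v=3.08×(-1.611)=-4.96188; √(2b)=2.48193; u=(-4.96188+(-13.472))/2.48193=-7.42722, w=(-4.96188−(-13.472))/2.48193=3.42883

0: u=-7.42722 w=3.42883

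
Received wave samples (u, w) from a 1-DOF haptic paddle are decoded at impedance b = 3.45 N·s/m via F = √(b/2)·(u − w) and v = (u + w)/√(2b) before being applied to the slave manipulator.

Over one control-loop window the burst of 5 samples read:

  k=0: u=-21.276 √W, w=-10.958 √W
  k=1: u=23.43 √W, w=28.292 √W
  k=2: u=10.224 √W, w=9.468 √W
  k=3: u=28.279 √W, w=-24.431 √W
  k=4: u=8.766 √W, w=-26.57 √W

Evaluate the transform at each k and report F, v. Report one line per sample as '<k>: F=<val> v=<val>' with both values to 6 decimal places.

0: F=-13.551584 v=-12.271274
1: F=-6.385715 v=19.690229
2: F=0.992925 v=7.496616
3: F=69.228922 v=1.464909
4: F=46.410039 v=-6.777867

k=0: u−w=-10.318000, u+w=-32.234000; √(b/2)=1.313393, √(2b)=2.626785; F=1.313393×(-10.318)=-13.551584, v=-32.234000/2.626785=-12.271274
k=1: u−w=-4.862000, u+w=51.722000; √(b/2)=1.313393, √(2b)=2.626785; F=1.313393×(-4.862)=-6.385715, v=51.722000/2.626785=19.690229
k=2: u−w=0.756000, u+w=19.692000; √(b/2)=1.313393, √(2b)=2.626785; F=1.313393×0.756=0.992925, v=19.692000/2.626785=7.496616
k=3: u−w=52.710000, u+w=3.848000; √(b/2)=1.313393, √(2b)=2.626785; F=1.313393×52.71=69.228922, v=3.848000/2.626785=1.464909
k=4: u−w=35.336000, u+w=-17.804000; √(b/2)=1.313393, √(2b)=2.626785; F=1.313393×35.336=46.410039, v=-17.804000/2.626785=-6.777867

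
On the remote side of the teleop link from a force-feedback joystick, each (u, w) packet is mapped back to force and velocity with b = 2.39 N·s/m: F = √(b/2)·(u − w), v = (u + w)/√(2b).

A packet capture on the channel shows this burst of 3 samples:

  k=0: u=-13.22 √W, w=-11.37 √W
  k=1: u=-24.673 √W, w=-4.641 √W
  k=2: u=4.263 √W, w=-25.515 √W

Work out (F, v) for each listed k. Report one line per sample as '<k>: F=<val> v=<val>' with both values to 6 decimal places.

0: F=-2.022347 v=-11.247204
1: F=-21.898192 v=-13.407912
2: F=32.552135 v=-9.720439

k=0: u−w=-1.850000, u+w=-24.590000; √(b/2)=1.093161, √(2b)=2.186321; F=1.093161×(-1.85)=-2.022347, v=-24.590000/2.186321=-11.247204
k=1: u−w=-20.032000, u+w=-29.314000; √(b/2)=1.093161, √(2b)=2.186321; F=1.093161×(-20.032)=-21.898192, v=-29.314000/2.186321=-13.407912
k=2: u−w=29.778000, u+w=-21.252000; √(b/2)=1.093161, √(2b)=2.186321; F=1.093161×29.778=32.552135, v=-21.252000/2.186321=-9.720439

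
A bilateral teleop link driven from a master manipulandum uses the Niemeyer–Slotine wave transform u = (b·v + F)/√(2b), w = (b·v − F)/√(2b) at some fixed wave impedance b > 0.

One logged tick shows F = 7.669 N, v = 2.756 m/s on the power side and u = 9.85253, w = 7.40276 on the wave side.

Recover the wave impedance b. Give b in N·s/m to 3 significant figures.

b = 19.6 N·s/m

u + w = 17.25529;  u + w = √(2b)·v, so √(2b) = 17.25529/2.756 = 6.26099.
b = (√(2b))²/2 = 39.20000/2 = 19.60000.
(Check via u − w = 2F/√(2b): u − w = 2.44977, 2F/√(2b) = 2.44977.)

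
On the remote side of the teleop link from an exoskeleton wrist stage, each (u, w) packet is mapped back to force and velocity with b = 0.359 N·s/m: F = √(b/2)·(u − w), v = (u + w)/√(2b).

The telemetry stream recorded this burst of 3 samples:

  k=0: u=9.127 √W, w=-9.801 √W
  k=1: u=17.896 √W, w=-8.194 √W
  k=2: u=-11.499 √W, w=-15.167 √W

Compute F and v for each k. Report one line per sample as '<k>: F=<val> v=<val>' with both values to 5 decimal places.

k=0: u−w=18.92800, u+w=-0.67400; √(b/2)=0.42367, √(2b)=0.84735; F=0.42367×18.928=8.01931, v=-0.67400/0.84735=-0.79542
k=1: u−w=26.09000, u+w=9.70200; √(b/2)=0.42367, √(2b)=0.84735; F=0.42367×26.09=11.05367, v=9.70200/0.84735=11.44983
k=2: u−w=3.66800, u+w=-26.66600; √(b/2)=0.42367, √(2b)=0.84735; F=0.42367×3.668=1.55404, v=-26.66600/0.84735=-31.46992

0: F=8.01931 v=-0.79542
1: F=11.05367 v=11.44983
2: F=1.55404 v=-31.46992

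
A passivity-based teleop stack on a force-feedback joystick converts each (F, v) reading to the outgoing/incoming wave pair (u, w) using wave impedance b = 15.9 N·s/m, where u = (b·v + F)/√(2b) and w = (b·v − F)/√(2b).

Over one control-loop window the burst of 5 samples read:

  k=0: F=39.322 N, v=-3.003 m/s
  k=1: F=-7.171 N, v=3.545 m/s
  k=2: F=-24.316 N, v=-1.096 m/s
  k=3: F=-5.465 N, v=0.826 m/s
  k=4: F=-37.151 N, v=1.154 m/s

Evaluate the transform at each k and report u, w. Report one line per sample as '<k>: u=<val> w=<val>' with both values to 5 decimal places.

k=0: b·v=15.9×(-3.003)=-47.74770; √(2b)=5.63915; u=(-47.74770+39.322)/5.63915=-1.49414, w=(-47.74770−39.322)/5.63915=-15.44022
k=1: b·v=15.9×3.545=56.36550; √(2b)=5.63915; u=(56.36550+(-7.171))/5.63915=8.72375, w=(56.36550−(-7.171))/5.63915=11.26704
k=2: b·v=15.9×(-1.096)=-17.42640; √(2b)=5.63915; u=(-17.42640+(-24.316))/5.63915=-7.40225, w=(-17.42640−(-24.316))/5.63915=1.22174
k=3: b·v=15.9×0.826=13.13340; √(2b)=5.63915; u=(13.13340+(-5.465))/5.63915=1.35985, w=(13.13340−(-5.465))/5.63915=3.29809
k=4: b·v=15.9×1.154=18.34860; √(2b)=5.63915; u=(18.34860+(-37.151))/5.63915=-3.33426, w=(18.34860−(-37.151))/5.63915=9.84184

0: u=-1.49414 w=-15.44022
1: u=8.72375 w=11.26704
2: u=-7.40225 w=1.22174
3: u=1.35985 w=3.29809
4: u=-3.33426 w=9.84184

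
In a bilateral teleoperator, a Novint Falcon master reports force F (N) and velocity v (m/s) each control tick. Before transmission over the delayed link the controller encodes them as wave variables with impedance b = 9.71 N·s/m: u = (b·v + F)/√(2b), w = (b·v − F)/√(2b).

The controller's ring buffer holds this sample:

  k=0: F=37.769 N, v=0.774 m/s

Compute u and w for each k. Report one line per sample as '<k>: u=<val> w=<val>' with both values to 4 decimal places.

k=0: b·v=9.71×0.774=7.5155; √(2b)=4.4068; u=(7.5155+37.769)/4.4068=10.2760, w=(7.5155−37.769)/4.4068=-6.8652

0: u=10.2760 w=-6.8652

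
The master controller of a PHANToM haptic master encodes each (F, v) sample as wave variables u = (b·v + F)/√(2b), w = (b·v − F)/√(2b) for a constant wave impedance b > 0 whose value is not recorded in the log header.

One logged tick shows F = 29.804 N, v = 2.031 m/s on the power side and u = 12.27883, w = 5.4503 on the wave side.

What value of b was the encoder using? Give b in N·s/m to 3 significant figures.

b = 38.1 N·s/m

u + w = 17.7291;  u + w = √(2b)·v, so √(2b) = 17.7291/2.031 = 8.7293.
b = (√(2b))²/2 = 76.2000/2 = 38.1000.
(Check via u − w = 2F/√(2b): u − w = 6.8285, 2F/√(2b) = 6.8285.)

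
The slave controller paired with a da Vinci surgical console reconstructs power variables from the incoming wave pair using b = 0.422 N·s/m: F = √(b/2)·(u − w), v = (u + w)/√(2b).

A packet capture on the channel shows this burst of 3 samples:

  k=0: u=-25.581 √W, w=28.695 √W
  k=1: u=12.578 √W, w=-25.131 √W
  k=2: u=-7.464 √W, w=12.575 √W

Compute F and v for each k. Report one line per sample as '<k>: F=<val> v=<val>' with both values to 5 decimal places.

0: F=-24.93154 v=3.38959
1: F=17.32153 v=-13.66395
2: F=-9.20486 v=5.56333

k=0: u−w=-54.27600, u+w=3.11400; √(b/2)=0.45935, √(2b)=0.91869; F=0.45935×(-54.276)=-24.93154, v=3.11400/0.91869=3.38959
k=1: u−w=37.70900, u+w=-12.55300; √(b/2)=0.45935, √(2b)=0.91869; F=0.45935×37.709=17.32153, v=-12.55300/0.91869=-13.66395
k=2: u−w=-20.03900, u+w=5.11100; √(b/2)=0.45935, √(2b)=0.91869; F=0.45935×(-20.039)=-9.20486, v=5.11100/0.91869=5.56333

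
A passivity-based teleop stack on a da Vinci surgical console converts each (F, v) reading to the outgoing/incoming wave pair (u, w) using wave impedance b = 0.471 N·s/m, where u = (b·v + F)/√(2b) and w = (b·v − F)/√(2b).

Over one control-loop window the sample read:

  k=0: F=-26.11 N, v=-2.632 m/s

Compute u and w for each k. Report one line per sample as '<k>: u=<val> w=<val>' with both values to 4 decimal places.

k=0: b·v=0.471×(-2.632)=-1.2397; √(2b)=0.9706; u=(-1.2397+(-26.11))/0.9706=-28.1791, w=(-1.2397−(-26.11))/0.9706=25.6245

0: u=-28.1791 w=25.6245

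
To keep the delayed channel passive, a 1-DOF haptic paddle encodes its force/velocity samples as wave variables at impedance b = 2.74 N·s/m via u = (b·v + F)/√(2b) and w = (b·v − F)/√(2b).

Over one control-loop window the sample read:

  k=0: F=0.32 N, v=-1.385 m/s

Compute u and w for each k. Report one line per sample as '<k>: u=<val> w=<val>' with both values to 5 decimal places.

k=0: b·v=2.74×(-1.385)=-3.79490; √(2b)=2.34094; u=(-3.79490+0.32)/2.34094=-1.48440, w=(-3.79490−0.32)/2.34094=-1.75780

0: u=-1.48440 w=-1.75780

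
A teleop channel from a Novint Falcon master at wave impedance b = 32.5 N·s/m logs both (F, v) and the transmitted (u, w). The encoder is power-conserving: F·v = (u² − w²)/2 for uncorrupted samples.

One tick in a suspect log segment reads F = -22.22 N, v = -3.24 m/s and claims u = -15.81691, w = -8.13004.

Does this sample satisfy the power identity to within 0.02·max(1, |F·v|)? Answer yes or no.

no

F·v = (-22.22)×(-3.24) = 71.99280 W.
(u² − w²)/2 = (250.17464 − 66.09755)/2 = 92.03855 W.
|Δ| = 20.04575;  2% of max(1, |F·v|) = 1.43986.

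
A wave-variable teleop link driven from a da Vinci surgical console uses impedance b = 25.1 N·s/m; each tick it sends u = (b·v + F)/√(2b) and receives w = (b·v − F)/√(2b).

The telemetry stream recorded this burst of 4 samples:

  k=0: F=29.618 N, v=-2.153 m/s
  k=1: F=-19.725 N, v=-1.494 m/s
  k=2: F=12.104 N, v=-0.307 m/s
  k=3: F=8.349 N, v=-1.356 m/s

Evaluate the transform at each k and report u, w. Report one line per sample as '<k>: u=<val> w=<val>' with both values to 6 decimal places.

0: u=-3.446948 w=-11.807479
1: u=-8.076615 w=-2.508667
2: u=0.620773 w=-2.795928
3: u=-3.625390 w=-5.982135

k=0: b·v=25.1×(-2.153)=-54.040300; √(2b)=7.085196; u=(-54.040300+29.618)/7.085196=-3.446948, w=(-54.040300−29.618)/7.085196=-11.807479
k=1: b·v=25.1×(-1.494)=-37.499400; √(2b)=7.085196; u=(-37.499400+(-19.725))/7.085196=-8.076615, w=(-37.499400−(-19.725))/7.085196=-2.508667
k=2: b·v=25.1×(-0.307)=-7.705700; √(2b)=7.085196; u=(-7.705700+12.104)/7.085196=0.620773, w=(-7.705700−12.104)/7.085196=-2.795928
k=3: b·v=25.1×(-1.356)=-34.035600; √(2b)=7.085196; u=(-34.035600+8.349)/7.085196=-3.625390, w=(-34.035600−8.349)/7.085196=-5.982135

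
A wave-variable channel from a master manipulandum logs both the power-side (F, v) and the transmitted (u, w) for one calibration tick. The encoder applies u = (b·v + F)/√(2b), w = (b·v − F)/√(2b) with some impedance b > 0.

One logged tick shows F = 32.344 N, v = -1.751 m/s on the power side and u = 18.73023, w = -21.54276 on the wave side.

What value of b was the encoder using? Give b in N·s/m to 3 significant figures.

b = 1.29 N·s/m

u + w = -2.81253;  u + w = √(2b)·v, so √(2b) = -2.81253/(-1.751) = 1.60624.
b = (√(2b))²/2 = 2.58001/2 = 1.29001.
(Check via u − w = 2F/√(2b): u − w = 40.27299, 2F/√(2b) = 40.27288.)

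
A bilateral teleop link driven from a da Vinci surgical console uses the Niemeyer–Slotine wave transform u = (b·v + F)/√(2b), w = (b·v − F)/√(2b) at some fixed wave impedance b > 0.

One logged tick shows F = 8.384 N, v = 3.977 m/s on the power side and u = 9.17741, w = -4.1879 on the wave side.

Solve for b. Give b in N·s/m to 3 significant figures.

b = 0.787 N·s/m

u + w = 4.98951;  u + w = √(2b)·v, so √(2b) = 4.98951/3.977 = 1.25459.
b = (√(2b))²/2 = 1.57400/2 = 0.78700.
(Check via u − w = 2F/√(2b): u − w = 13.36531, 2F/√(2b) = 13.36531.)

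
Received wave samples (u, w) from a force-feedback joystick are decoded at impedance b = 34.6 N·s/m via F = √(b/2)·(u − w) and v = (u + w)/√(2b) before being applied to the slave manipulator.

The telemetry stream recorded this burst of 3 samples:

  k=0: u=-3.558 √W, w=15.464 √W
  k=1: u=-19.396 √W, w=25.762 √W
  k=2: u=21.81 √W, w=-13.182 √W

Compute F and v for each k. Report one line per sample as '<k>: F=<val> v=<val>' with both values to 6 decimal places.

k=0: u−w=-19.022000, u+w=11.906000; √(b/2)=4.159327, √(2b)=8.318654; F=4.159327×(-19.022)=-79.118716, v=11.906000/8.318654=1.431241
k=1: u−w=-45.158000, u+w=6.366000; √(b/2)=4.159327, √(2b)=8.318654; F=4.159327×(-45.158)=-187.826883, v=6.366000/8.318654=0.765268
k=2: u−w=34.992000, u+w=8.628000; √(b/2)=4.159327, √(2b)=8.318654; F=4.159327×34.992=145.543166, v=8.628000/8.318654=1.037187

0: F=-79.118716 v=1.431241
1: F=-187.826883 v=0.765268
2: F=145.543166 v=1.037187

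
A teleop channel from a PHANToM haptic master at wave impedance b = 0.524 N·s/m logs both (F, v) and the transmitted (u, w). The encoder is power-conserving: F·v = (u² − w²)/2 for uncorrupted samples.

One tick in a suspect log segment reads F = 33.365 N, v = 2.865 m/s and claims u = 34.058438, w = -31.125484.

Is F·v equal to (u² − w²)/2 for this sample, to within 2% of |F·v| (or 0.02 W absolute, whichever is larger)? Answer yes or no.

F·v = 33.365×2.865 = 95.590725 W.
(u² − w²)/2 = (1159.977199 − 968.795754)/2 = 95.590722 W.
|Δ| = 0.000003;  2% of max(1, |F·v|) = 1.911815.

yes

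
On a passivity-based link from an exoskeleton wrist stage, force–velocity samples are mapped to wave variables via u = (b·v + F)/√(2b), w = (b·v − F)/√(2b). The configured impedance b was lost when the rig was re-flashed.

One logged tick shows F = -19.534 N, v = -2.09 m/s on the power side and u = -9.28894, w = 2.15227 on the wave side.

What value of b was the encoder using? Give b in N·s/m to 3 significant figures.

b = 5.83 N·s/m

u + w = -7.1367;  u + w = √(2b)·v, so √(2b) = -7.1367/(-2.09) = 3.4147.
b = (√(2b))²/2 = 11.6600/2 = 5.8300.
(Check via u − w = 2F/√(2b): u − w = -11.4412, 2F/√(2b) = -11.4412.)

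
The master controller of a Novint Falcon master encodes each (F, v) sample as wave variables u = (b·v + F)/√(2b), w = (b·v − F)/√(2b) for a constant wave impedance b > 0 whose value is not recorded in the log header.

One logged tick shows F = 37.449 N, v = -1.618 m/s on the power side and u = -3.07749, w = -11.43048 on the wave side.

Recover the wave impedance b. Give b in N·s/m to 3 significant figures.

u + w = -14.5080;  u + w = √(2b)·v, so √(2b) = -14.5080/(-1.618) = 8.9666.
b = (√(2b))²/2 = 80.4000/2 = 40.2000.
(Check via u − w = 2F/√(2b): u − w = 8.3530, 2F/√(2b) = 8.3530.)

b = 40.2 N·s/m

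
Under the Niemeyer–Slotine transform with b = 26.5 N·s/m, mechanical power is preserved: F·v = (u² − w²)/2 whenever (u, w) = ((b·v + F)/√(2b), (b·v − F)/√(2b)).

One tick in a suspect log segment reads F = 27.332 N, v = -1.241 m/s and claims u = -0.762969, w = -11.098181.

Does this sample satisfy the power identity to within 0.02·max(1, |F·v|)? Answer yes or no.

no

F·v = 27.332×(-1.241) = -33.919012 W.
(u² − w²)/2 = (0.582122 − 123.169622)/2 = -61.293750 W.
|Δ| = 27.374738;  2% of max(1, |F·v|) = 0.678380.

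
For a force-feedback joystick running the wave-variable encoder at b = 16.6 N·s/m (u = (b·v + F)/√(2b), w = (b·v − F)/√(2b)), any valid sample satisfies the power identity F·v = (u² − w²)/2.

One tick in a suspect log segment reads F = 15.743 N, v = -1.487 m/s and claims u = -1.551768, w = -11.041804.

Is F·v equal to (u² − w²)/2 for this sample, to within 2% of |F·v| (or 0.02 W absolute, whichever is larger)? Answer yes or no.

no

F·v = 15.743×(-1.487) = -23.409841 W.
(u² − w²)/2 = (2.407984 − 121.921436)/2 = -59.756726 W.
|Δ| = 36.346885;  2% of max(1, |F·v|) = 0.468197.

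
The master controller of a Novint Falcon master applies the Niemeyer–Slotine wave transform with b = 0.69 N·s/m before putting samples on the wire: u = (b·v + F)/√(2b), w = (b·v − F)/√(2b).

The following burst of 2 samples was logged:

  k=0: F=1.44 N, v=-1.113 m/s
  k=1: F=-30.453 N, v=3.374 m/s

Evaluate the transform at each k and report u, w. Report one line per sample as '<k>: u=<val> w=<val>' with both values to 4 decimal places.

0: u=0.5721 w=-1.8795
1: u=-23.9415 w=27.9051

k=0: b·v=0.69×(-1.113)=-0.7680; √(2b)=1.1747; u=(-0.7680+1.44)/1.1747=0.5721, w=(-0.7680−1.44)/1.1747=-1.8795
k=1: b·v=0.69×3.374=2.3281; √(2b)=1.1747; u=(2.3281+(-30.453))/1.1747=-23.9415, w=(2.3281−(-30.453))/1.1747=27.9051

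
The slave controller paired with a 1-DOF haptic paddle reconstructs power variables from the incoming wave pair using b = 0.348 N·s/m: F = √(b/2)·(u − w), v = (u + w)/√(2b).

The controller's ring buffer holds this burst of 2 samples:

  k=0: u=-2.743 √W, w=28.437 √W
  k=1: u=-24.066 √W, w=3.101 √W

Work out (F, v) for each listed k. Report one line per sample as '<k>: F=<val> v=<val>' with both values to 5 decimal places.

k=0: u−w=-31.18000, u+w=25.69400; √(b/2)=0.41713, √(2b)=0.83427; F=0.41713×(-31.18)=-13.00621, v=25.69400/0.83427=30.79833
k=1: u−w=-27.16700, u+w=-20.96500; √(b/2)=0.41713, √(2b)=0.83427; F=0.41713×(-27.167)=-11.33225, v=-20.96500/0.83427=-25.12987

0: F=-13.00621 v=30.79833
1: F=-11.33225 v=-25.12987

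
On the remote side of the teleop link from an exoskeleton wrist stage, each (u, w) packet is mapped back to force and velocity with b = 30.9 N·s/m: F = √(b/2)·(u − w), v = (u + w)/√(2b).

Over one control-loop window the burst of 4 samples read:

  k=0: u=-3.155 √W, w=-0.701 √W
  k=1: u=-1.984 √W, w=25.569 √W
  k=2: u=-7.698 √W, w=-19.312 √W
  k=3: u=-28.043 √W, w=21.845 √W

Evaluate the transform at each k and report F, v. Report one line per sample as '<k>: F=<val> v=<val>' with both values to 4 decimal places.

k=0: u−w=-2.4540, u+w=-3.8560; √(b/2)=3.9306, √(2b)=7.8613; F=3.9306×(-2.454)=-9.6458, v=-3.8560/7.8613=-0.4905
k=1: u−w=-27.5530, u+w=23.5850; √(b/2)=3.9306, √(2b)=7.8613; F=3.9306×(-27.553)=-108.3012, v=23.5850/7.8613=3.0001
k=2: u−w=11.6140, u+w=-27.0100; √(b/2)=3.9306, √(2b)=7.8613; F=3.9306×11.614=45.6506, v=-27.0100/7.8613=-3.4358
k=3: u−w=-49.8880, u+w=-6.1980; √(b/2)=3.9306, √(2b)=7.8613; F=3.9306×(-49.888)=-196.0922, v=-6.1980/7.8613=-0.7884

0: F=-9.6458 v=-0.4905
1: F=-108.3012 v=3.0001
2: F=45.6506 v=-3.4358
3: F=-196.0922 v=-0.7884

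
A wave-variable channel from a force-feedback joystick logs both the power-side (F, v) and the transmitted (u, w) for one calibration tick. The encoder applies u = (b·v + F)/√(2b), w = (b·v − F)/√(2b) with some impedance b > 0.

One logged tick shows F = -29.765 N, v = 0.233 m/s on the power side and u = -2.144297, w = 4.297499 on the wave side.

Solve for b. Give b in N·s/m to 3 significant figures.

b = 42.7 N·s/m

u + w = 2.153202;  u + w = √(2b)·v, so √(2b) = 2.153202/0.233 = 9.241210.
b = (√(2b))²/2 = 85.399968/2 = 42.699984.
(Check via u − w = 2F/√(2b): u − w = -6.441796, 2F/√(2b) = -6.441797.)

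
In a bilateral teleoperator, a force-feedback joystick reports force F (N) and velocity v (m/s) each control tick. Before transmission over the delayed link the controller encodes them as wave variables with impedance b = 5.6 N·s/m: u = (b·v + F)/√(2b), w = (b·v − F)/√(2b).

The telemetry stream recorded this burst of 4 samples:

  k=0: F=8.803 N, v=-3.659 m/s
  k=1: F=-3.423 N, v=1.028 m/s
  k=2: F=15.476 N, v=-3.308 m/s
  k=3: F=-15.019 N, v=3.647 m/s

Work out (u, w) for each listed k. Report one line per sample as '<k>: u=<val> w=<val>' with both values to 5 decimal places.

0: u=-3.49228 w=-8.75308
1: u=0.69736 w=2.74299
2: u=-0.91100 w=-10.15968
3: u=1.61481 w=10.59038

k=0: b·v=5.6×(-3.659)=-20.49040; √(2b)=3.34664; u=(-20.49040+8.803)/3.34664=-3.49228, w=(-20.49040−8.803)/3.34664=-8.75308
k=1: b·v=5.6×1.028=5.75680; √(2b)=3.34664; u=(5.75680+(-3.423))/3.34664=0.69736, w=(5.75680−(-3.423))/3.34664=2.74299
k=2: b·v=5.6×(-3.308)=-18.52480; √(2b)=3.34664; u=(-18.52480+15.476)/3.34664=-0.91100, w=(-18.52480−15.476)/3.34664=-10.15968
k=3: b·v=5.6×3.647=20.42320; √(2b)=3.34664; u=(20.42320+(-15.019))/3.34664=1.61481, w=(20.42320−(-15.019))/3.34664=10.59038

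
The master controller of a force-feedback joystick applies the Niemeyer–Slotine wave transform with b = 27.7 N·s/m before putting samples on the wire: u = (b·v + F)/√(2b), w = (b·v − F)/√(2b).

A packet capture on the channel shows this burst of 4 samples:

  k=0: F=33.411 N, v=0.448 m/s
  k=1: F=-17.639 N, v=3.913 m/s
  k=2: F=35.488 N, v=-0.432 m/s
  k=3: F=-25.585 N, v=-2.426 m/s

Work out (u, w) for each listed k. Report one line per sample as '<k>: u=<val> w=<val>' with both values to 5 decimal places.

k=0: b·v=27.7×0.448=12.40960; √(2b)=7.44312; u=(12.40960+33.411)/7.44312=6.15610, w=(12.40960−33.411)/7.44312=-2.82159
k=1: b·v=27.7×3.913=108.39010; √(2b)=7.44312; u=(108.39010+(-17.639))/7.44312=12.19262, w=(108.39010−(-17.639))/7.44312=16.93230
k=2: b·v=27.7×(-0.432)=-11.96640; √(2b)=7.44312; u=(-11.96640+35.488)/7.44312=3.16018, w=(-11.96640−35.488)/7.44312=-6.37561
k=3: b·v=27.7×(-2.426)=-67.20020; √(2b)=7.44312; u=(-67.20020+(-25.585))/7.44312=-12.46591, w=(-67.20020−(-25.585))/7.44312=-5.59110

0: u=6.15610 w=-2.82159
1: u=12.19262 w=16.93230
2: u=3.16018 w=-6.37561
3: u=-12.46591 w=-5.59110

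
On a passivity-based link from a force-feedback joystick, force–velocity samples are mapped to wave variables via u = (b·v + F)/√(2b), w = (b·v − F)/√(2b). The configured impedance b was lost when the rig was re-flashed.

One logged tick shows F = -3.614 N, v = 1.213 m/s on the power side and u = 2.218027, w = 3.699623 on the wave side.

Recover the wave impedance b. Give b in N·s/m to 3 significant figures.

u + w = 5.917650;  u + w = √(2b)·v, so √(2b) = 5.917650/1.213 = 4.878524.
b = (√(2b))²/2 = 23.800000/2 = 11.900000.
(Check via u − w = 2F/√(2b): u − w = -1.481596, 2F/√(2b) = -1.481596.)

b = 11.9 N·s/m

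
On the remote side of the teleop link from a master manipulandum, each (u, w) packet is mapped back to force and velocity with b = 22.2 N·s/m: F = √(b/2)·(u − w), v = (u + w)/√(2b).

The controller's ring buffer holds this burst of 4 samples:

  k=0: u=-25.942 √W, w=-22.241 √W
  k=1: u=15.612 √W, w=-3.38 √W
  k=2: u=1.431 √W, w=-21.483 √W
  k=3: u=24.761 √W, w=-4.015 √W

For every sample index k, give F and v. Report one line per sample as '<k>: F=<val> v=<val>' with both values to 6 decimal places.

k=0: u−w=-3.701000, u+w=-48.183000; √(b/2)=3.331666, √(2b)=6.663332; F=3.331666×(-3.701)=-12.330497, v=-48.183000/6.663332=-7.231066
k=1: u−w=18.992000, u+w=12.232000; √(b/2)=3.331666, √(2b)=6.663332; F=3.331666×18.992=63.275005, v=12.232000/6.663332=1.835718
k=2: u−w=22.914000, u+w=-20.052000; √(b/2)=3.331666, √(2b)=6.663332; F=3.331666×22.914=76.341800, v=-20.052000/6.663332=-3.009305
k=3: u−w=28.776000, u+w=20.746000; √(b/2)=3.331666, √(2b)=6.663332; F=3.331666×28.776=95.872028, v=20.746000/6.663332=3.113457

0: F=-12.330497 v=-7.231066
1: F=63.275005 v=1.835718
2: F=76.341800 v=-3.009305
3: F=95.872028 v=3.113457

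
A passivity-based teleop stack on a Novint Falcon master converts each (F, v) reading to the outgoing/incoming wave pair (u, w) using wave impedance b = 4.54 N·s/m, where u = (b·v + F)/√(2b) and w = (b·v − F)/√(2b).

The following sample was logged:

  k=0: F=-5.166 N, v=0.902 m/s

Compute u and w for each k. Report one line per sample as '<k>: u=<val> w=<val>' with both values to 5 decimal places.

k=0: b·v=4.54×0.902=4.09508; √(2b)=3.01330; u=(4.09508+(-5.166))/3.01330=-0.35540, w=(4.09508−(-5.166))/3.01330=3.07340

0: u=-0.35540 w=3.07340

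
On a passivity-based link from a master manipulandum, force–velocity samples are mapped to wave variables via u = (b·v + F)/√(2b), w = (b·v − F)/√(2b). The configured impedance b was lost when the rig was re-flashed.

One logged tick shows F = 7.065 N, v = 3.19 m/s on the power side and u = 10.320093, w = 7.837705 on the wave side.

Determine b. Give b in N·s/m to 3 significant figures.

b = 16.2 N·s/m

u + w = 18.157798;  u + w = √(2b)·v, so √(2b) = 18.157798/3.19 = 5.692100.
b = (√(2b))²/2 = 32.399999/2 = 16.199999.
(Check via u − w = 2F/√(2b): u − w = 2.482388, 2F/√(2b) = 2.482388.)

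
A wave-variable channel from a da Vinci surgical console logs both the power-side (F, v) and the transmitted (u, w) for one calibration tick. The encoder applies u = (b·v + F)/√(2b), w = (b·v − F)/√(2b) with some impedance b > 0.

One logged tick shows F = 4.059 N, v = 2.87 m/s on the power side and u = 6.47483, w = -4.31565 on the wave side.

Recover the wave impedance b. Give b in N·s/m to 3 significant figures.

b = 0.283 N·s/m

u + w = 2.15918;  u + w = √(2b)·v, so √(2b) = 2.15918/2.87 = 0.75233.
b = (√(2b))²/2 = 0.56600/2 = 0.28300.
(Check via u − w = 2F/√(2b): u − w = 10.79048, 2F/√(2b) = 10.79051.)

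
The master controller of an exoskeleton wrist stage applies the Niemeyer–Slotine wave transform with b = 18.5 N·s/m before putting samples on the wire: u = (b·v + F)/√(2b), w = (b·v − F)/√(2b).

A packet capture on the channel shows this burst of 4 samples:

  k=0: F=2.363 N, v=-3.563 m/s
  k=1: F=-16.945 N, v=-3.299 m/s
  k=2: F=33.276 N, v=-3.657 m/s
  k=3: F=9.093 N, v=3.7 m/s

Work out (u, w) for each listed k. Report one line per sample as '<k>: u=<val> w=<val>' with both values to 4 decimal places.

k=0: b·v=18.5×(-3.563)=-65.9155; √(2b)=6.0828; u=(-65.9155+2.363)/6.0828=-10.4480, w=(-65.9155−2.363)/6.0828=-11.2249
k=1: b·v=18.5×(-3.299)=-61.0315; √(2b)=6.0828; u=(-61.0315+(-16.945))/6.0828=-12.8193, w=(-61.0315−(-16.945))/6.0828=-7.2478
k=2: b·v=18.5×(-3.657)=-67.6545; √(2b)=6.0828; u=(-67.6545+33.276)/6.0828=-5.6518, w=(-67.6545−33.276)/6.0828=-16.5929
k=3: b·v=18.5×3.7=68.4500; √(2b)=6.0828; u=(68.4500+9.093)/6.0828=12.7480, w=(68.4500−9.093)/6.0828=9.7582

0: u=-10.4480 w=-11.2249
1: u=-12.8193 w=-7.2478
2: u=-5.6518 w=-16.5929
3: u=12.7480 w=9.7582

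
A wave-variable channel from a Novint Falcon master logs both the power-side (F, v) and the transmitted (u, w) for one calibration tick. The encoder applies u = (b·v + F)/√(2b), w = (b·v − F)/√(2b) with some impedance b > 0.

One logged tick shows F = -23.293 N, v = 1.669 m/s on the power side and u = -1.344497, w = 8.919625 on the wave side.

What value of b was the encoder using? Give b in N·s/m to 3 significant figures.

b = 10.3 N·s/m

u + w = 7.575128;  u + w = √(2b)·v, so √(2b) = 7.575128/1.669 = 4.538723.
b = (√(2b))²/2 = 20.600003/2 = 10.300001.
(Check via u − w = 2F/√(2b): u − w = -10.264122, 2F/√(2b) = -10.264121.)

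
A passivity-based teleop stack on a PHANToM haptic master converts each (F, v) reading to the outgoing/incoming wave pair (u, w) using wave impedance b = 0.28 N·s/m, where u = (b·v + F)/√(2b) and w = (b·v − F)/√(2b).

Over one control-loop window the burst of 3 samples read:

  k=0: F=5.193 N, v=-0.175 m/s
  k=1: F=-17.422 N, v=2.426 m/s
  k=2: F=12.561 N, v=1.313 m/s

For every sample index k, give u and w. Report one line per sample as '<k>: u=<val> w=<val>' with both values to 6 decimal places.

0: u=6.873959 w=-7.004917
1: u=-22.373401 w=24.188853
2: u=17.276622 w=-16.294063

k=0: b·v=0.28×(-0.175)=-0.049000; √(2b)=0.748331; u=(-0.049000+5.193)/0.748331=6.873959, w=(-0.049000−5.193)/0.748331=-7.004917
k=1: b·v=0.28×2.426=0.679280; √(2b)=0.748331; u=(0.679280+(-17.422))/0.748331=-22.373401, w=(0.679280−(-17.422))/0.748331=24.188853
k=2: b·v=0.28×1.313=0.367640; √(2b)=0.748331; u=(0.367640+12.561)/0.748331=17.276622, w=(0.367640−12.561)/0.748331=-16.294063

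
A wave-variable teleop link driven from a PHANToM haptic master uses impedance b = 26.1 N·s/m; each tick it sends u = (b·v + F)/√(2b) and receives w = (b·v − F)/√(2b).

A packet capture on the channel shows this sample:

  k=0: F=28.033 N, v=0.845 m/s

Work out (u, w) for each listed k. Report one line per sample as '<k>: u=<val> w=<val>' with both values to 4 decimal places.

0: u=6.9326 w=-0.8275

k=0: b·v=26.1×0.845=22.0545; √(2b)=7.2250; u=(22.0545+28.033)/7.2250=6.9326, w=(22.0545−28.033)/7.2250=-0.8275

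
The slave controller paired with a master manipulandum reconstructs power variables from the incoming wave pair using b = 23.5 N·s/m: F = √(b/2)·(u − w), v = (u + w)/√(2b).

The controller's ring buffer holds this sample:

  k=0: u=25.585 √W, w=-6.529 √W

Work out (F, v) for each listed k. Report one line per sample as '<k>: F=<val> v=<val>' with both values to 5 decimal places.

k=0: u−w=32.11400, u+w=19.05600; √(b/2)=3.42783, √(2b)=6.85565; F=3.42783×32.114=110.08125, v=19.05600/6.85565=2.77960

0: F=110.08125 v=2.77960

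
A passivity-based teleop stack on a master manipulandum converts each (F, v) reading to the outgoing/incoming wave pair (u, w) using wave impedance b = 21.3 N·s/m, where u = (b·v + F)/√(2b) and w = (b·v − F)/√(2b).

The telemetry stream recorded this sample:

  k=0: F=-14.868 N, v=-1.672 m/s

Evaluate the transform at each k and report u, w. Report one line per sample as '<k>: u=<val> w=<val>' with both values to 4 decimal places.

0: u=-7.7344 w=-3.1785

k=0: b·v=21.3×(-1.672)=-35.6136; √(2b)=6.5269; u=(-35.6136+(-14.868))/6.5269=-7.7344, w=(-35.6136−(-14.868))/6.5269=-3.1785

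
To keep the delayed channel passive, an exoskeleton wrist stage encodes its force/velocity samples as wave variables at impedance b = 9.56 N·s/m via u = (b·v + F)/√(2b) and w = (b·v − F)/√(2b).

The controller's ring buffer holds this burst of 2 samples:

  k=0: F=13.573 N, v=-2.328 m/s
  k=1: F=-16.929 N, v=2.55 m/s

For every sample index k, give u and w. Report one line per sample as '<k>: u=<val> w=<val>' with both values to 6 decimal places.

k=0: b·v=9.56×(-2.328)=-22.255680; √(2b)=4.372642; u=(-22.255680+13.573)/4.372642=-1.985683, w=(-22.255680−13.573)/4.372642=-8.193828
k=1: b·v=9.56×2.55=24.378000; √(2b)=4.372642; u=(24.378000+(-16.929))/4.372642=1.703547, w=(24.378000−(-16.929))/4.372642=9.446691

0: u=-1.985683 w=-8.193828
1: u=1.703547 w=9.446691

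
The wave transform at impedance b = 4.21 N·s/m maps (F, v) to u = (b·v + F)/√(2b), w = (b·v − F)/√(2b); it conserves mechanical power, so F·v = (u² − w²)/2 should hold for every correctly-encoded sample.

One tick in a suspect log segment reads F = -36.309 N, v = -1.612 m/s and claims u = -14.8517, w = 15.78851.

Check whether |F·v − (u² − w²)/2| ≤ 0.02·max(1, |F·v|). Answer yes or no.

no

F·v = (-36.309)×(-1.612) = 58.5301 W.
(u² − w²)/2 = (220.5730 − 249.2770)/2 = -14.3520 W.
|Δ| = 72.8821;  2% of max(1, |F·v|) = 1.1706.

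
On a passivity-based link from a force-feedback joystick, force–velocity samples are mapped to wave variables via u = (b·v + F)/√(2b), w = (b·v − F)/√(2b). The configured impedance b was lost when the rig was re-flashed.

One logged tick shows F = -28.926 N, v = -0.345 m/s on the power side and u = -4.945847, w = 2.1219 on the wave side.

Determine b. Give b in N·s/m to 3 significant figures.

u + w = -2.823947;  u + w = √(2b)·v, so √(2b) = -2.823947/(-0.345) = 8.185354.
b = (√(2b))²/2 = 67.000014/2 = 33.500007.
(Check via u − w = 2F/√(2b): u − w = -7.067747, 2F/√(2b) = -7.067746.)

b = 33.5 N·s/m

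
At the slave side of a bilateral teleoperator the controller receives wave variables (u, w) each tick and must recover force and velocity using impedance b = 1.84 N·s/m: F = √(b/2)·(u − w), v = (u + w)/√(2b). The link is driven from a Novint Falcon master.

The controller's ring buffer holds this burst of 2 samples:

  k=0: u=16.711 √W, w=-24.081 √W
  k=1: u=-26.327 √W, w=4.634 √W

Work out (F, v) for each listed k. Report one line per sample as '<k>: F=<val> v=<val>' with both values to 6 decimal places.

k=0: u−w=40.792000, u+w=-7.370000; √(b/2)=0.959166, √(2b)=1.918333; F=0.959166×40.792=39.126312, v=-7.370000/1.918333=-3.841878
k=1: u−w=-30.961000, u+w=-21.693000; √(b/2)=0.959166, √(2b)=1.918333; F=0.959166×(-30.961)=-29.696748, v=-21.693000/1.918333=-11.308258

0: F=39.126312 v=-3.841878
1: F=-29.696748 v=-11.308258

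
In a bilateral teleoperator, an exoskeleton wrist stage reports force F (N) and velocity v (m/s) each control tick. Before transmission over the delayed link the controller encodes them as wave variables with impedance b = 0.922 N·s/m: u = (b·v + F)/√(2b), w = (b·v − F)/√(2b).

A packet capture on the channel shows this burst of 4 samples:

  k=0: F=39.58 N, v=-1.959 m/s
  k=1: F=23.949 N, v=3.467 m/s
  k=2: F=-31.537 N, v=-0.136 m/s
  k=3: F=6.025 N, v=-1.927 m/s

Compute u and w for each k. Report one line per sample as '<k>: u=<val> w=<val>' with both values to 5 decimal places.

k=0: b·v=0.922×(-1.959)=-1.80620; √(2b)=1.35794; u=(-1.80620+39.58)/1.35794=27.81700, w=(-1.80620−39.58)/1.35794=-30.47720
k=1: b·v=0.922×3.467=3.19657; √(2b)=1.35794; u=(3.19657+23.949)/1.35794=19.99027, w=(3.19657−23.949)/1.35794=-15.28229
k=2: b·v=0.922×(-0.136)=-0.12539; √(2b)=1.35794; u=(-0.12539+(-31.537))/1.35794=-23.31649, w=(-0.12539−(-31.537))/1.35794=23.13182
k=3: b·v=0.922×(-1.927)=-1.77669; √(2b)=1.35794; u=(-1.77669+6.025)/1.35794=3.12849, w=(-1.77669−6.025)/1.35794=-5.74524

0: u=27.81700 w=-30.47720
1: u=19.99027 w=-15.28229
2: u=-23.31649 w=23.13182
3: u=3.12849 w=-5.74524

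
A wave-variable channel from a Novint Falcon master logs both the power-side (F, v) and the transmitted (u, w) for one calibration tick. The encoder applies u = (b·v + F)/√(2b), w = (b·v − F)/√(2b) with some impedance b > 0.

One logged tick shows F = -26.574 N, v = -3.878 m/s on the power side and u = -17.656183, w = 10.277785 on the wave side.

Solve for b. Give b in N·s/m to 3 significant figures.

b = 1.81 N·s/m

u + w = -7.378398;  u + w = √(2b)·v, so √(2b) = -7.378398/(-3.878) = 1.902630.
b = (√(2b))²/2 = 3.620000/2 = 1.810000.
(Check via u − w = 2F/√(2b): u − w = -27.933968, 2F/√(2b) = -27.933969.)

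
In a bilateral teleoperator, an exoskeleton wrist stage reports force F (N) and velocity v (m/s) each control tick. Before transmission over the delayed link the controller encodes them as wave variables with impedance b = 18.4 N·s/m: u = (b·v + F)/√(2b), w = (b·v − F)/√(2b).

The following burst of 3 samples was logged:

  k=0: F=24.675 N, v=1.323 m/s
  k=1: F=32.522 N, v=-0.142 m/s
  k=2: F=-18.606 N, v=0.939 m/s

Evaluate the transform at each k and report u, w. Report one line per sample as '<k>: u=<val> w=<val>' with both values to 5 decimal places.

0: u=8.08041 w=-0.05470
1: u=4.93039 w=-5.79180
2: u=-0.21898 w=5.91524

k=0: b·v=18.4×1.323=24.34320; √(2b)=6.06630; u=(24.34320+24.675)/6.06630=8.08041, w=(24.34320−24.675)/6.06630=-0.05470
k=1: b·v=18.4×(-0.142)=-2.61280; √(2b)=6.06630; u=(-2.61280+32.522)/6.06630=4.93039, w=(-2.61280−32.522)/6.06630=-5.79180
k=2: b·v=18.4×0.939=17.27760; √(2b)=6.06630; u=(17.27760+(-18.606))/6.06630=-0.21898, w=(17.27760−(-18.606))/6.06630=5.91524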